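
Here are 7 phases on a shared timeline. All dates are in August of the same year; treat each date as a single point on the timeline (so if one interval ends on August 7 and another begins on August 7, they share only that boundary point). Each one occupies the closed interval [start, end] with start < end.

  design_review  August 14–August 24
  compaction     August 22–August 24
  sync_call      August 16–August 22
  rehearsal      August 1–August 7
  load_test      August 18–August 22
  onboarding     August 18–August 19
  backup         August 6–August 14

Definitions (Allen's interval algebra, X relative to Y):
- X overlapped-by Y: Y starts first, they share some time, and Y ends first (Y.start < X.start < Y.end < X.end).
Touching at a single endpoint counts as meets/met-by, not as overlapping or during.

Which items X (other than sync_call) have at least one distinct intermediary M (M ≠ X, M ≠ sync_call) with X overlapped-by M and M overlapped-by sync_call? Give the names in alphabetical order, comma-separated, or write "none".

Target sync_call = [August 16, August 22].
Intermediaries M with M overlapped-by sync_call: none.
Union: none.

none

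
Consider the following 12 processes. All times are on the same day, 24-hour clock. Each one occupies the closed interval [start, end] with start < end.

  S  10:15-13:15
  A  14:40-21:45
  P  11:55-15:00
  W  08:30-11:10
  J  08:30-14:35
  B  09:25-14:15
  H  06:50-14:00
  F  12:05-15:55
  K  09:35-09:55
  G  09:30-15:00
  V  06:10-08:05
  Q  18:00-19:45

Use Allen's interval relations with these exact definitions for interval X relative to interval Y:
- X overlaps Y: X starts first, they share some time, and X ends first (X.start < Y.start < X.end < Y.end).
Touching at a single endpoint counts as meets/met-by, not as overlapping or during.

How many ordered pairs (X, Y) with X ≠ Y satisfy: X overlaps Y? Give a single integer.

Checking all 132 ordered pairs for relation 'overlaps'; matching pairs in alphabetical order:
(B, F): B overlaps F ✓
(B, G): B overlaps G ✓
(B, P): B overlaps P ✓
(F, A): F overlaps A ✓
(G, A): G overlaps A ✓
(G, F): G overlaps F ✓
(H, B): H overlaps B ✓
(H, F): H overlaps F ✓
(H, G): H overlaps G ✓
(H, J): H overlaps J ✓
(H, P): H overlaps P ✓
(J, F): J overlaps F ✓
(J, G): J overlaps G ✓
(J, P): J overlaps P ✓
(P, A): P overlaps A ✓
(P, F): P overlaps F ✓
(S, F): S overlaps F ✓
(S, P): S overlaps P ✓
(V, H): V overlaps H ✓
(W, B): W overlaps B ✓
(W, G): W overlaps G ✓
(W, S): W overlaps S ✓
Count: 22.

22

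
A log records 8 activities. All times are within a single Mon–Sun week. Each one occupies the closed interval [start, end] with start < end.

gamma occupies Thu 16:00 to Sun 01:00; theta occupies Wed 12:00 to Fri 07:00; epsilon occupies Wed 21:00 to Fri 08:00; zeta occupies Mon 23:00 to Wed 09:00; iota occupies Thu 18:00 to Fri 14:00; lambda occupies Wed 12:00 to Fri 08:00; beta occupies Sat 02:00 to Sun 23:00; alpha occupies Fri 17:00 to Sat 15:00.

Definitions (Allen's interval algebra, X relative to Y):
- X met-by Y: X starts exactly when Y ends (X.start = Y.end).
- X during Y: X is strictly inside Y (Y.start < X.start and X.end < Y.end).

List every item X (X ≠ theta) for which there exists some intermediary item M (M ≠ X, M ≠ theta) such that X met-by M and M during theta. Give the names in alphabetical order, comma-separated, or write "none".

none

Target theta = [Wed 12:00, Fri 07:00].
Intermediaries M with M during theta: none.
Union: none.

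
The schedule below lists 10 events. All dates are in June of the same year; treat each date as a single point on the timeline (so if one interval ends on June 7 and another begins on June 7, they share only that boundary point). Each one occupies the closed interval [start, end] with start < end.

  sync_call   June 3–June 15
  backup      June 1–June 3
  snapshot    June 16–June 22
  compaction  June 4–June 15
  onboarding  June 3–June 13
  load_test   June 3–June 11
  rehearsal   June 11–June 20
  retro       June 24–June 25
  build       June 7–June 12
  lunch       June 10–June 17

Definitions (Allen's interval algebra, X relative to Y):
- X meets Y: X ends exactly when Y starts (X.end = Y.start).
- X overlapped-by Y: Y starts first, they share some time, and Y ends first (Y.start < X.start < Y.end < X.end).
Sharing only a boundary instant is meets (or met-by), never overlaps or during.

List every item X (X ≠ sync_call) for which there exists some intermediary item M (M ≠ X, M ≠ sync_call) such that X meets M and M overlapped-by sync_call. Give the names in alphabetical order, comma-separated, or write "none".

load_test

Target sync_call = [June 3, June 15].
Intermediaries M with M overlapped-by sync_call: lunch, rehearsal.
Via lunch — items with X meets lunch: none.
Via rehearsal — items with X meets rehearsal: load_test.
Union: load_test.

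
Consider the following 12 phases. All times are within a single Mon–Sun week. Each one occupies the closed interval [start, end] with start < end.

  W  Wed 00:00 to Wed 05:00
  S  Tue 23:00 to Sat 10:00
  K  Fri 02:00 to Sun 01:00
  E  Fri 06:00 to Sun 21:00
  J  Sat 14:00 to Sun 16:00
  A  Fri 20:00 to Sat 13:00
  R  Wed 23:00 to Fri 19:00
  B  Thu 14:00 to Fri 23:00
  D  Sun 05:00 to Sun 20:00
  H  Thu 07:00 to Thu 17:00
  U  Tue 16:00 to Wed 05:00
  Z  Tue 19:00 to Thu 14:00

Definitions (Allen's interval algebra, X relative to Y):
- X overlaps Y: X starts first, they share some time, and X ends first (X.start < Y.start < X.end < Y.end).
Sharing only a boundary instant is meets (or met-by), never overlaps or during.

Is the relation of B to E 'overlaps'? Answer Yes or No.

B = [Thu 14:00, Fri 23:00], E = [Fri 06:00, Sun 21:00].
Actual relation of B to E: overlaps.
Asked whether 'overlaps' holds → Yes.

Yes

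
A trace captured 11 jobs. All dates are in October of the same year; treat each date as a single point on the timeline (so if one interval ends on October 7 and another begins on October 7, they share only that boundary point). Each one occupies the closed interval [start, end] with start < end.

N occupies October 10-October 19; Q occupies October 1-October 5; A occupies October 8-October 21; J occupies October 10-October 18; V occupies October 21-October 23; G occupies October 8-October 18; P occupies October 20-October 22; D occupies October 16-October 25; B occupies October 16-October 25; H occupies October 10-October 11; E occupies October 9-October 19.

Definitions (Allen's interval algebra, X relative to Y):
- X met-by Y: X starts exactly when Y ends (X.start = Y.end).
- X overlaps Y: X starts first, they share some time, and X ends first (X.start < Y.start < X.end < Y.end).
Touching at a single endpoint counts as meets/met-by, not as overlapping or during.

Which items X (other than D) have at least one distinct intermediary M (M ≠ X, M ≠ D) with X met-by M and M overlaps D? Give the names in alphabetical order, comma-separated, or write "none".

V

Target D = [October 16, October 25].
Intermediaries M with M overlaps D: A, E, G, J, N.
Via A — items with X met-by A: V.
Via E — items with X met-by E: none.
Via G — items with X met-by G: none.
Via J — items with X met-by J: none.
Via N — items with X met-by N: none.
Union: V.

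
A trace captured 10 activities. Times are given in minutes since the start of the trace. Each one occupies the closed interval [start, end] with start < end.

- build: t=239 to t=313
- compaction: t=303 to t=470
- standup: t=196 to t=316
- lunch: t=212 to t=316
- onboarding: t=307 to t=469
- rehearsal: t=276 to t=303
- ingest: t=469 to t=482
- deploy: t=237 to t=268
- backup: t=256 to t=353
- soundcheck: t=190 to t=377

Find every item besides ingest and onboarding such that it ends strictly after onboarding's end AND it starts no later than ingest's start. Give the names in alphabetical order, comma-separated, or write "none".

compaction

Conditions: its end is strictly after onboarding's end (X.end > t=469) AND its start is no later than ingest's start (X.start <= t=469).
backup: end t=353 > t=469? ✗; start t=256 <= t=469? ✓ → no.
build: end t=313 > t=469? ✗; start t=239 <= t=469? ✓ → no.
compaction: end t=470 > t=469? ✓; start t=303 <= t=469? ✓ → yes.
deploy: end t=268 > t=469? ✗; start t=237 <= t=469? ✓ → no.
lunch: end t=316 > t=469? ✗; start t=212 <= t=469? ✓ → no.
rehearsal: end t=303 > t=469? ✗; start t=276 <= t=469? ✓ → no.
soundcheck: end t=377 > t=469? ✗; start t=190 <= t=469? ✓ → no.
standup: end t=316 > t=469? ✗; start t=196 <= t=469? ✓ → no.
Result: compaction.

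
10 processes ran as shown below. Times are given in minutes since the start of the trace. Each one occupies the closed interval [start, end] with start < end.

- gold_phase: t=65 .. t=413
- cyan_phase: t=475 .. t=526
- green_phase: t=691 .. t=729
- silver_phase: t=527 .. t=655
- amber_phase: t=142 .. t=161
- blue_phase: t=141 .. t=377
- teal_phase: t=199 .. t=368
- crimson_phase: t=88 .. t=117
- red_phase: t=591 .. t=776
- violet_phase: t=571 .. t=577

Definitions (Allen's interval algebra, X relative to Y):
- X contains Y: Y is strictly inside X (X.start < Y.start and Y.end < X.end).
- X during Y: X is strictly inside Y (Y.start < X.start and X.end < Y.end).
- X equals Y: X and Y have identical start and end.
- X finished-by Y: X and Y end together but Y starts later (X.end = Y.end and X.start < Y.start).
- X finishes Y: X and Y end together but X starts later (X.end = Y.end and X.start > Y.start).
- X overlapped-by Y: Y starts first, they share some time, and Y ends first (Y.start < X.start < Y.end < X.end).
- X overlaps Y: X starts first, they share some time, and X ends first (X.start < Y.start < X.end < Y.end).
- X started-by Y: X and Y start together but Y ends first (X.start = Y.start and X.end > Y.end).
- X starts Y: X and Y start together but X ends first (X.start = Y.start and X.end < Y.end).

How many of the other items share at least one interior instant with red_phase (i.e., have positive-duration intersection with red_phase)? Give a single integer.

2

Target red_phase = [t=591, t=776].
amber_phase [t=142, t=161] → before → no.
blue_phase [t=141, t=377] → before → no.
crimson_phase [t=88, t=117] → before → no.
cyan_phase [t=475, t=526] → before → no.
gold_phase [t=65, t=413] → before → no.
green_phase [t=691, t=729] → during → counts.
silver_phase [t=527, t=655] → overlaps → counts.
teal_phase [t=199, t=368] → before → no.
violet_phase [t=571, t=577] → before → no.
Total: 2.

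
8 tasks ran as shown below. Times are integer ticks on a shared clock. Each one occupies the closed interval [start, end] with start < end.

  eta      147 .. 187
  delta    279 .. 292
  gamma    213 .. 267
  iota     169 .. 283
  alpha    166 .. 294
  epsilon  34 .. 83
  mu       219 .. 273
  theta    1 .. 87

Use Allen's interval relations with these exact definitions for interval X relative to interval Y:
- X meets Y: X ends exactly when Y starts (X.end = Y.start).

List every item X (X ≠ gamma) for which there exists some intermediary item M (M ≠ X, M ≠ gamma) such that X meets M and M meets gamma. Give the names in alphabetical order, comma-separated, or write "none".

none

Target gamma = [213, 267].
Intermediaries M with M meets gamma: none.
Union: none.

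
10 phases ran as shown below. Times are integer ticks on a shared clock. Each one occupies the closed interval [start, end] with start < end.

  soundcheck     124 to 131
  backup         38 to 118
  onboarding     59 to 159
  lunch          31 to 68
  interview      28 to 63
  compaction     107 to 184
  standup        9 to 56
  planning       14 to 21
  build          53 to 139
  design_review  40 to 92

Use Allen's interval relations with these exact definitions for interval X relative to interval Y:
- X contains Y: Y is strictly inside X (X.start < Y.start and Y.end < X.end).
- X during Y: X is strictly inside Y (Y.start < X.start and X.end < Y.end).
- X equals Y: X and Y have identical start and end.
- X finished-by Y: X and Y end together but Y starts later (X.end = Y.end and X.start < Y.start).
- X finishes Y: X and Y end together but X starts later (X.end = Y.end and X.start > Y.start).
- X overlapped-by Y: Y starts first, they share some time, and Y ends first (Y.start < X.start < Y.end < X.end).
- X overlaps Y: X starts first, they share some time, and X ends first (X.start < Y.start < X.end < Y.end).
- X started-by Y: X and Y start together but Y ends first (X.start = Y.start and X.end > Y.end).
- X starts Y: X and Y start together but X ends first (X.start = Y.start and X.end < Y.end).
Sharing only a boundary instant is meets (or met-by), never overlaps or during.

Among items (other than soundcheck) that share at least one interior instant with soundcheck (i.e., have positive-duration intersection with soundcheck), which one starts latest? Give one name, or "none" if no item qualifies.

Target soundcheck = [124, 131].
backup [38, 118] → before → excluded.
build [53, 139] → contains → candidate.
compaction [107, 184] → contains → candidate.
design_review [40, 92] → before → excluded.
interview [28, 63] → before → excluded.
lunch [31, 68] → before → excluded.
onboarding [59, 159] → contains → candidate.
planning [14, 21] → before → excluded.
standup [9, 56] → before → excluded.
Among candidates, latest start is 107 → compaction.

compaction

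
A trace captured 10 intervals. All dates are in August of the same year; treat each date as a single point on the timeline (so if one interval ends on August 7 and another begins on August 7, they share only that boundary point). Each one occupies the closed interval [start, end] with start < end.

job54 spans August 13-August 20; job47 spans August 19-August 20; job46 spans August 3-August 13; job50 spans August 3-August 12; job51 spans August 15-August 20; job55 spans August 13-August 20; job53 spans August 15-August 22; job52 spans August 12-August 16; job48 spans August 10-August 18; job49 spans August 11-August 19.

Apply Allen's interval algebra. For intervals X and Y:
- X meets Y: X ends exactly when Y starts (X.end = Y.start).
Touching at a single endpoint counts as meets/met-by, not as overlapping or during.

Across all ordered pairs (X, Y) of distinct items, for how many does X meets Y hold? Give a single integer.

4

Checking all 90 ordered pairs for relation 'meets'; matching pairs in alphabetical order:
(job46, job54): job46 meets job54 ✓
(job46, job55): job46 meets job55 ✓
(job49, job47): job49 meets job47 ✓
(job50, job52): job50 meets job52 ✓
Count: 4.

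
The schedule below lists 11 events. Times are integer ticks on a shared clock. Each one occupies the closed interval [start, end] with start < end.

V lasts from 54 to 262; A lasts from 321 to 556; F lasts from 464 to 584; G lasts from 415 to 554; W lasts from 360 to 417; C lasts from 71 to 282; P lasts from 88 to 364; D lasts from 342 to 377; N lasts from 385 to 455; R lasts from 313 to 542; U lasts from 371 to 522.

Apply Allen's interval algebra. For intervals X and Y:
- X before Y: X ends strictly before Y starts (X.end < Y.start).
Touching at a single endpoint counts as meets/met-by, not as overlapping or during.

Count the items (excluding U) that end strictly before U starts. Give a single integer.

Target U = [371, 522].
A [321, 556] → contains → no.
C [71, 282] → before → counts.
D [342, 377] → overlaps → no.
F [464, 584] → overlapped-by → no.
G [415, 554] → overlapped-by → no.
N [385, 455] → during → no.
P [88, 364] → before → counts.
R [313, 542] → contains → no.
V [54, 262] → before → counts.
W [360, 417] → overlaps → no.
Total: 3.

3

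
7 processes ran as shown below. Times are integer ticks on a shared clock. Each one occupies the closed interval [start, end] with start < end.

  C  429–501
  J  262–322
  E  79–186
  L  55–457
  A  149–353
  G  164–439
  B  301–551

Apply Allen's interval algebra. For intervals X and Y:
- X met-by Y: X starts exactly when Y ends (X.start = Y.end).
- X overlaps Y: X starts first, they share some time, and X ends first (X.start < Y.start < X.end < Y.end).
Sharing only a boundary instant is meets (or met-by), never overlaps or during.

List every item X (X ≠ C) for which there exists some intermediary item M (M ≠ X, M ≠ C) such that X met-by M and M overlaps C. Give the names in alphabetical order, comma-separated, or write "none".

none

Target C = [429, 501].
Intermediaries M with M overlaps C: G, L.
Via G — items with X met-by G: none.
Via L — items with X met-by L: none.
Union: none.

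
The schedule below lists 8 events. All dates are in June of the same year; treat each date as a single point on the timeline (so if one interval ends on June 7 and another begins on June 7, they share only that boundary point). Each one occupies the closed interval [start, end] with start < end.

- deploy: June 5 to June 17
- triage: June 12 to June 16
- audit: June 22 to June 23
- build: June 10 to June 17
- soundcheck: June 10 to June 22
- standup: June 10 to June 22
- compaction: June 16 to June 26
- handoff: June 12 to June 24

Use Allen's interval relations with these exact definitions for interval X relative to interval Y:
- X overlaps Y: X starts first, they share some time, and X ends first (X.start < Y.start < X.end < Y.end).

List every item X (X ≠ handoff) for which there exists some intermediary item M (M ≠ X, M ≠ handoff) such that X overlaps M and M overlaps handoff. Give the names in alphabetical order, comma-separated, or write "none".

deploy

Target handoff = [June 12, June 24].
Intermediaries M with M overlaps handoff: build, deploy, soundcheck, standup.
Via build — items with X overlaps build: none.
Via deploy — items with X overlaps deploy: none.
Via soundcheck — items with X overlaps soundcheck: deploy.
Via standup — items with X overlaps standup: deploy.
Union: deploy.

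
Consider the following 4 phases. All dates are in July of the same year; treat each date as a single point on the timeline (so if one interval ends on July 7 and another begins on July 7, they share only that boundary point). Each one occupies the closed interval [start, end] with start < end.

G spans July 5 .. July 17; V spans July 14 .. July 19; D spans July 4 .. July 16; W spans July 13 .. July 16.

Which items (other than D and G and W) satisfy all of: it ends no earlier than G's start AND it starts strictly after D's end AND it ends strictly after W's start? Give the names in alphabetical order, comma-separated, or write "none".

Conditions: its end is no earlier than G's start (X.end >= July 5) AND its start is strictly after D's end (X.start > July 16) AND its end is strictly after W's start (X.end > July 13).
V: end July 19 >= July 5? ✓; start July 14 > July 16? ✗; end July 19 > July 13? ✓ → no.
Result: none.

none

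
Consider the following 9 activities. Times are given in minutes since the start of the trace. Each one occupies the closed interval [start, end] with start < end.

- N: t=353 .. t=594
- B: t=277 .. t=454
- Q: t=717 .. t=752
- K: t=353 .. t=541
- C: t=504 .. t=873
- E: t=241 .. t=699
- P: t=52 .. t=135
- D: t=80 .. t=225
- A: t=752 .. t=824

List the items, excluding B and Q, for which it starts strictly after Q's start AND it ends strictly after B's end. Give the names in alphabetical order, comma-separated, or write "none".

A

Conditions: its start is strictly after Q's start (X.start > t=717) AND its end is strictly after B's end (X.end > t=454).
A: start t=752 > t=717? ✓; end t=824 > t=454? ✓ → yes.
C: start t=504 > t=717? ✗; end t=873 > t=454? ✓ → no.
D: start t=80 > t=717? ✗; end t=225 > t=454? ✗ → no.
E: start t=241 > t=717? ✗; end t=699 > t=454? ✓ → no.
K: start t=353 > t=717? ✗; end t=541 > t=454? ✓ → no.
N: start t=353 > t=717? ✗; end t=594 > t=454? ✓ → no.
P: start t=52 > t=717? ✗; end t=135 > t=454? ✗ → no.
Result: A.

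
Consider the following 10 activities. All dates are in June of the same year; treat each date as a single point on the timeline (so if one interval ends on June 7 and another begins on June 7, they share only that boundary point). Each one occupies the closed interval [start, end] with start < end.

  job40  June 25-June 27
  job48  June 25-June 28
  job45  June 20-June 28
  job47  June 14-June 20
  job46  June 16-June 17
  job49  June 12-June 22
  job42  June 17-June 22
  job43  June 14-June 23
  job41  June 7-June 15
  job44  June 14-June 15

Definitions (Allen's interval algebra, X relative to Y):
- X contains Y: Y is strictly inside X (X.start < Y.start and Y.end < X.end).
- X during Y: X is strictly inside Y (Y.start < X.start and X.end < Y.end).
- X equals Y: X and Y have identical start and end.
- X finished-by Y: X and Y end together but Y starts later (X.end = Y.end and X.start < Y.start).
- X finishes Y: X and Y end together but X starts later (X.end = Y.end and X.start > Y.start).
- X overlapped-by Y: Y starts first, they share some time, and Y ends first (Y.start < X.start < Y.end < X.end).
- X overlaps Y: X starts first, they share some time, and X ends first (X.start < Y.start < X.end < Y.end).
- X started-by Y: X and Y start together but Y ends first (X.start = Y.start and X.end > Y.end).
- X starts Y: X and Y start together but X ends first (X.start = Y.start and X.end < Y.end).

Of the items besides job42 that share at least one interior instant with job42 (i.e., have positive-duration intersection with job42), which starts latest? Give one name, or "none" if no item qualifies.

job45

Target job42 = [June 17, June 22].
job40 [June 25, June 27] → after → excluded.
job41 [June 7, June 15] → before → excluded.
job43 [June 14, June 23] → contains → candidate.
job44 [June 14, June 15] → before → excluded.
job45 [June 20, June 28] → overlapped-by → candidate.
job46 [June 16, June 17] → meets → excluded.
job47 [June 14, June 20] → overlaps → candidate.
job48 [June 25, June 28] → after → excluded.
job49 [June 12, June 22] → finished-by → candidate.
Among candidates, latest start is June 20 → job45.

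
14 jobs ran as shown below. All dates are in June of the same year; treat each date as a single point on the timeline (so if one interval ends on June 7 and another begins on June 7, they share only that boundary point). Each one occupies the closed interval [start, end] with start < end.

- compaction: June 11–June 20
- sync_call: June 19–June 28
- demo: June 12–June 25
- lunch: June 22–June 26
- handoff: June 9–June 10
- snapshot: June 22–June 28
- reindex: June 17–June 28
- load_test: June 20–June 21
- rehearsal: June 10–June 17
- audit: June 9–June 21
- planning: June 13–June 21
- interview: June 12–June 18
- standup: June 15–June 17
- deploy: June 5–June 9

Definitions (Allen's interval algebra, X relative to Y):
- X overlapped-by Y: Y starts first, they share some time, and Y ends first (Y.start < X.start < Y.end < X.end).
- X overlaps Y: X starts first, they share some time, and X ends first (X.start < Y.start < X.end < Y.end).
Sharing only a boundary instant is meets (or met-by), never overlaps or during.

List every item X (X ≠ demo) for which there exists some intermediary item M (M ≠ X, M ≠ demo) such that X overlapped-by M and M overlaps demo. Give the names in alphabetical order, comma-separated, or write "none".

Target demo = [June 12, June 25].
Intermediaries M with M overlaps demo: audit, compaction, rehearsal.
Via audit — items with X overlapped-by audit: reindex, sync_call.
Via compaction — items with X overlapped-by compaction: planning, reindex, sync_call.
Via rehearsal — items with X overlapped-by rehearsal: compaction, interview, planning.
Union: compaction, interview, planning, reindex, sync_call.

compaction, interview, planning, reindex, sync_call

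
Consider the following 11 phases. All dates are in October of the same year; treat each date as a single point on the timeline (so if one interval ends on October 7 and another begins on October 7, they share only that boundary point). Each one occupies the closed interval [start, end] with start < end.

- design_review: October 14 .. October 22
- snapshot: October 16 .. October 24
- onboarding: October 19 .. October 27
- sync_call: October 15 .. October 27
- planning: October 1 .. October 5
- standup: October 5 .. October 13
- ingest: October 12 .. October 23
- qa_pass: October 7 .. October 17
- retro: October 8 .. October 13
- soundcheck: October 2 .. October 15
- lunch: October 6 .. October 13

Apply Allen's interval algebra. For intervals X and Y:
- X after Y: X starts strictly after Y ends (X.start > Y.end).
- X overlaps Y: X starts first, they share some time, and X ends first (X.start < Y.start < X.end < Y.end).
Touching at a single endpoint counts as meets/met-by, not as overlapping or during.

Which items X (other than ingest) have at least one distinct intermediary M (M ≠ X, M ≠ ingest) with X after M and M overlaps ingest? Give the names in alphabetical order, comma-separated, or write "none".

Target ingest = [October 12, October 23].
Intermediaries M with M overlaps ingest: lunch, qa_pass, retro, soundcheck, standup.
Via lunch — items with X after lunch: design_review, onboarding, snapshot, sync_call.
Via qa_pass — items with X after qa_pass: onboarding.
Via retro — items with X after retro: design_review, onboarding, snapshot, sync_call.
Via soundcheck — items with X after soundcheck: onboarding, snapshot.
Via standup — items with X after standup: design_review, onboarding, snapshot, sync_call.
Union: design_review, onboarding, snapshot, sync_call.

design_review, onboarding, snapshot, sync_call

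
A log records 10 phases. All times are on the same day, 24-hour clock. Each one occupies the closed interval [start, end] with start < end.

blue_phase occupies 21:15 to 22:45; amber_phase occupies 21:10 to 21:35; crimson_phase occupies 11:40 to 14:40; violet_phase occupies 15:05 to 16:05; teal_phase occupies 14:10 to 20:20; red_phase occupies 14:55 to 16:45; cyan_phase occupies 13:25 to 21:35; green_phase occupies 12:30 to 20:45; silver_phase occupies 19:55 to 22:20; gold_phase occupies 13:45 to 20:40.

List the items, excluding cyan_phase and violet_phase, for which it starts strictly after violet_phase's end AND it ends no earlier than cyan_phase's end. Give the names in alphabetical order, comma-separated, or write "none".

amber_phase, blue_phase, silver_phase

Conditions: its start is strictly after violet_phase's end (X.start > 16:05) AND its end is no earlier than cyan_phase's end (X.end >= 21:35).
amber_phase: start 21:10 > 16:05? ✓; end 21:35 >= 21:35? ✓ → yes.
blue_phase: start 21:15 > 16:05? ✓; end 22:45 >= 21:35? ✓ → yes.
crimson_phase: start 11:40 > 16:05? ✗; end 14:40 >= 21:35? ✗ → no.
gold_phase: start 13:45 > 16:05? ✗; end 20:40 >= 21:35? ✗ → no.
green_phase: start 12:30 > 16:05? ✗; end 20:45 >= 21:35? ✗ → no.
red_phase: start 14:55 > 16:05? ✗; end 16:45 >= 21:35? ✗ → no.
silver_phase: start 19:55 > 16:05? ✓; end 22:20 >= 21:35? ✓ → yes.
teal_phase: start 14:10 > 16:05? ✗; end 20:20 >= 21:35? ✗ → no.
Result: amber_phase, blue_phase, silver_phase.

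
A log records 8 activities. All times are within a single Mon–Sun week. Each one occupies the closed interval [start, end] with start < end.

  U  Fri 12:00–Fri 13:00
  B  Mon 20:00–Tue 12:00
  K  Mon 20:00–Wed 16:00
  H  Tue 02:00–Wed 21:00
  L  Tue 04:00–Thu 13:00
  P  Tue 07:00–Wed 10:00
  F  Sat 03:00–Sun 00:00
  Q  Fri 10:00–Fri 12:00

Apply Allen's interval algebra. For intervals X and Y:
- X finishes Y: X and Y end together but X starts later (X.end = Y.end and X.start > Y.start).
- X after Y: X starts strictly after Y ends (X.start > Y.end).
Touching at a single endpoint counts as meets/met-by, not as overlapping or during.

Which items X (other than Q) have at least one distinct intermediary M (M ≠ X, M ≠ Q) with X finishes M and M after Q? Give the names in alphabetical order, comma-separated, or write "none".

Target Q = [Fri 10:00, Fri 12:00].
Intermediaries M with M after Q: F.
Via F — items with X finishes F: none.
Union: none.

none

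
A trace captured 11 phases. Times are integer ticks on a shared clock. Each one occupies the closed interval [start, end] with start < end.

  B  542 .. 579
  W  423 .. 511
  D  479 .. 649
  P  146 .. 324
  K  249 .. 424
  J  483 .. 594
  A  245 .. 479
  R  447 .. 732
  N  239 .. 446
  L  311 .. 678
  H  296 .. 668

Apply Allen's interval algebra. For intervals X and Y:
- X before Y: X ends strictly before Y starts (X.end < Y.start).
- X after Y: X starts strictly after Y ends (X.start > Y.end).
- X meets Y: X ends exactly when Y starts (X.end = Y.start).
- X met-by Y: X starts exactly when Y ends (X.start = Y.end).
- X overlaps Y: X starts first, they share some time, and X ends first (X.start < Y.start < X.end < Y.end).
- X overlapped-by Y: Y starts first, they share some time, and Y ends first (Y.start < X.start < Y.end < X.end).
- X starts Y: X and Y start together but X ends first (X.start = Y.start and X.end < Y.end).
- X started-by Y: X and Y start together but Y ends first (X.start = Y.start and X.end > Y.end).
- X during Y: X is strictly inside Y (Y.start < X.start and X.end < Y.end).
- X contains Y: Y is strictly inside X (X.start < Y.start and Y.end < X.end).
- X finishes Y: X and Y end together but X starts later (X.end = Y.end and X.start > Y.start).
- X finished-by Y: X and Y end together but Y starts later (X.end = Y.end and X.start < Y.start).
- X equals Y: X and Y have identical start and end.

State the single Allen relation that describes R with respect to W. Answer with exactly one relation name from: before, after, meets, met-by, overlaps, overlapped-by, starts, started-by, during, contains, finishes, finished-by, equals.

overlapped-by

R = [447, 732]; W = [423, 511].
Compare endpoints: R.start > W.start, R.start < W.end, R.end > W.start, R.end > W.end.
That pattern is 'overlapped-by'.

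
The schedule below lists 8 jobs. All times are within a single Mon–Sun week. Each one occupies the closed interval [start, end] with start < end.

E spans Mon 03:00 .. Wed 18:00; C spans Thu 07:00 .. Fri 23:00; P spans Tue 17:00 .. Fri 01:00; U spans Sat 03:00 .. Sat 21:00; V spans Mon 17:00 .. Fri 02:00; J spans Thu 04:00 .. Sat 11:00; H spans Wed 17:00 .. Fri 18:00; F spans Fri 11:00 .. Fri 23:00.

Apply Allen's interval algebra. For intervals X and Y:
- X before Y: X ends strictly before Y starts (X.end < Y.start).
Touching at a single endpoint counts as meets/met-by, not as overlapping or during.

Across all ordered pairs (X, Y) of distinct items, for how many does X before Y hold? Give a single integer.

Checking all 56 ordered pairs for relation 'before'; matching pairs in alphabetical order:
(C, U): C before U ✓
(E, C): E before C ✓
(E, F): E before F ✓
(E, J): E before J ✓
(E, U): E before U ✓
(F, U): F before U ✓
(H, U): H before U ✓
(P, F): P before F ✓
(P, U): P before U ✓
(V, F): V before F ✓
(V, U): V before U ✓
Count: 11.

11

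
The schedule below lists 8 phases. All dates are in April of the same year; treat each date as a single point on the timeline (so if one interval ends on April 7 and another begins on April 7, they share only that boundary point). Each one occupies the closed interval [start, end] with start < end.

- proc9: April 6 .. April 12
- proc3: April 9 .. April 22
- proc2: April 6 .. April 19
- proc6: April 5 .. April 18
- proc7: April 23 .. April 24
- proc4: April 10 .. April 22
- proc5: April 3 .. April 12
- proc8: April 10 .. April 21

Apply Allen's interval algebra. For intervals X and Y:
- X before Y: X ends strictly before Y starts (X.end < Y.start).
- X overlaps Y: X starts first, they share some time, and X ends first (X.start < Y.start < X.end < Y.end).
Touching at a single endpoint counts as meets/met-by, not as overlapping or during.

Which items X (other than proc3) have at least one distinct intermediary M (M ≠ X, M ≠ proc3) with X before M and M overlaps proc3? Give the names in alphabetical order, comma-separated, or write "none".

Target proc3 = [April 9, April 22].
Intermediaries M with M overlaps proc3: proc2, proc5, proc6, proc9.
Via proc2 — items with X before proc2: none.
Via proc5 — items with X before proc5: none.
Via proc6 — items with X before proc6: none.
Via proc9 — items with X before proc9: none.
Union: none.

none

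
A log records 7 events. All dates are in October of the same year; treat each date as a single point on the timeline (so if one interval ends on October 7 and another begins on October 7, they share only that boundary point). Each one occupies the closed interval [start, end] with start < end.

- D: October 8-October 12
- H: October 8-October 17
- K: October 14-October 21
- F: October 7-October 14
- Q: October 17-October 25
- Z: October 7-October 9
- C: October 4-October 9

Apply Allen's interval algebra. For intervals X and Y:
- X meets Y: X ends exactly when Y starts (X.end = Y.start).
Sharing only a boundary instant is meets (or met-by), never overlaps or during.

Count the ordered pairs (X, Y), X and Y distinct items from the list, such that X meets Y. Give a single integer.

2

Checking all 42 ordered pairs for relation 'meets'; matching pairs in alphabetical order:
(F, K): F meets K ✓
(H, Q): H meets Q ✓
Count: 2.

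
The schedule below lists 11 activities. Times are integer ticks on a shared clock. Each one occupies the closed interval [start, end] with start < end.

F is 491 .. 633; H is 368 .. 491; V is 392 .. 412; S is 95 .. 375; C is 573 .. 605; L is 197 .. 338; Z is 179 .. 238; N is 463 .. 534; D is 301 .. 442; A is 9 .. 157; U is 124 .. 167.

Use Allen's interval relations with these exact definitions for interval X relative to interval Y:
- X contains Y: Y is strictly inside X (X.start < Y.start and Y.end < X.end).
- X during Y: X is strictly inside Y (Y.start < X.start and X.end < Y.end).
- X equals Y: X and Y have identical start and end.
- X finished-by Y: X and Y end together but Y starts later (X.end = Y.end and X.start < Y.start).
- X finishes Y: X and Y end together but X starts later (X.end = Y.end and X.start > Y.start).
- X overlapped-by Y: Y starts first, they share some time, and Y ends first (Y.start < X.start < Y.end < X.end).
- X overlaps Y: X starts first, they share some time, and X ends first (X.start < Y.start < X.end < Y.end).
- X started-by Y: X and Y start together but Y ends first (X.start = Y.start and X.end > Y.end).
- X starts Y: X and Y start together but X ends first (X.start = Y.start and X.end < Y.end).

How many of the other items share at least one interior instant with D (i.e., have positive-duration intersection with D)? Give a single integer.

4

Target D = [301, 442].
A [9, 157] → before → no.
C [573, 605] → after → no.
F [491, 633] → after → no.
H [368, 491] → overlapped-by → counts.
L [197, 338] → overlaps → counts.
N [463, 534] → after → no.
S [95, 375] → overlaps → counts.
U [124, 167] → before → no.
V [392, 412] → during → counts.
Z [179, 238] → before → no.
Total: 4.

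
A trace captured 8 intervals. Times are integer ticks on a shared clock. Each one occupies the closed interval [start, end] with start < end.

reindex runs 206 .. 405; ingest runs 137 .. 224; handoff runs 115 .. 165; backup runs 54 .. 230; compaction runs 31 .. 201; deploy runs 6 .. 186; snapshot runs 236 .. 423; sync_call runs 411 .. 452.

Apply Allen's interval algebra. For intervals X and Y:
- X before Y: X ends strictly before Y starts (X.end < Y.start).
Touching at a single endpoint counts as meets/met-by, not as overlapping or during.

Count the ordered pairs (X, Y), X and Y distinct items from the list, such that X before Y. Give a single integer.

14

Checking all 56 ordered pairs for relation 'before'; matching pairs in alphabetical order:
(backup, snapshot): backup before snapshot ✓
(backup, sync_call): backup before sync_call ✓
(compaction, reindex): compaction before reindex ✓
(compaction, snapshot): compaction before snapshot ✓
(compaction, sync_call): compaction before sync_call ✓
(deploy, reindex): deploy before reindex ✓
(deploy, snapshot): deploy before snapshot ✓
(deploy, sync_call): deploy before sync_call ✓
(handoff, reindex): handoff before reindex ✓
(handoff, snapshot): handoff before snapshot ✓
(handoff, sync_call): handoff before sync_call ✓
(ingest, snapshot): ingest before snapshot ✓
(ingest, sync_call): ingest before sync_call ✓
(reindex, sync_call): reindex before sync_call ✓
Count: 14.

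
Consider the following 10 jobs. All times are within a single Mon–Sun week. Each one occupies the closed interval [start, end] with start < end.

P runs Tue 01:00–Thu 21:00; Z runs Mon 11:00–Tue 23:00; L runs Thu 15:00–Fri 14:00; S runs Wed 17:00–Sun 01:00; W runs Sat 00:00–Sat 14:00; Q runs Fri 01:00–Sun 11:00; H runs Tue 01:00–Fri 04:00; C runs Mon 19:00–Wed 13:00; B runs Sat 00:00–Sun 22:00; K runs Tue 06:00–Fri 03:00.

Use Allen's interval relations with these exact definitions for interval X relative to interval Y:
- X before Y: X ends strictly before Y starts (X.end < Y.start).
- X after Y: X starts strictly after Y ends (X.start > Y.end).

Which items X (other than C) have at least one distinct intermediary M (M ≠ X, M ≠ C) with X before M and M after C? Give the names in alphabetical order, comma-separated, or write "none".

H, K, L, P, Z

Target C = [Mon 19:00, Wed 13:00].
Intermediaries M with M after C: B, L, Q, S, W.
Via B — items with X before B: H, K, L, P, Z.
Via L — items with X before L: Z.
Via Q — items with X before Q: P, Z.
Via S — items with X before S: Z.
Via W — items with X before W: H, K, L, P, Z.
Union: H, K, L, P, Z.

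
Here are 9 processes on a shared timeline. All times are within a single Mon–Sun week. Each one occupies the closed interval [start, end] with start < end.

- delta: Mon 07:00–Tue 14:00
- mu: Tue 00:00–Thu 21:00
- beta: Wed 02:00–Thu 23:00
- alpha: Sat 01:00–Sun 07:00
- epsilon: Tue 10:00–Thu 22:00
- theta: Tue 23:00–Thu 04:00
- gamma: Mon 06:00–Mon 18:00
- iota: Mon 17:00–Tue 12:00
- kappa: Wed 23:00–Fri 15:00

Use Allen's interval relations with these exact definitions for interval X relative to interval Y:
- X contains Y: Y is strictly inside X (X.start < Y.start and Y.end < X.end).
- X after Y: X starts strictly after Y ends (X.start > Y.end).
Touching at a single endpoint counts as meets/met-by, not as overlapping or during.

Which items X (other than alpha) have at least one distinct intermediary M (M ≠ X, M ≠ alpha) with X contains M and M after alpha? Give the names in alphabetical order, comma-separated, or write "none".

none

Target alpha = [Sat 01:00, Sun 07:00].
Intermediaries M with M after alpha: none.
Union: none.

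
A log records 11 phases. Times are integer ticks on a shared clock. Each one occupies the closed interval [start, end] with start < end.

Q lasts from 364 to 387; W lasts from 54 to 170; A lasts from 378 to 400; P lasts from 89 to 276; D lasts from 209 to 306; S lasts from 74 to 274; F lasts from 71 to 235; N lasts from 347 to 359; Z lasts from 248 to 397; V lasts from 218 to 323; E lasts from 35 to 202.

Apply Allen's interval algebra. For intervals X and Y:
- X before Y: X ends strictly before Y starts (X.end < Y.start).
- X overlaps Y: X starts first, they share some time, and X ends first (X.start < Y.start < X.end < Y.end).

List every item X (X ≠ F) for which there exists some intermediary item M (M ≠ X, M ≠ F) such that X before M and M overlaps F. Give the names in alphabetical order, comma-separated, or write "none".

none

Target F = [71, 235].
Intermediaries M with M overlaps F: E, W.
Via E — items with X before E: none.
Via W — items with X before W: none.
Union: none.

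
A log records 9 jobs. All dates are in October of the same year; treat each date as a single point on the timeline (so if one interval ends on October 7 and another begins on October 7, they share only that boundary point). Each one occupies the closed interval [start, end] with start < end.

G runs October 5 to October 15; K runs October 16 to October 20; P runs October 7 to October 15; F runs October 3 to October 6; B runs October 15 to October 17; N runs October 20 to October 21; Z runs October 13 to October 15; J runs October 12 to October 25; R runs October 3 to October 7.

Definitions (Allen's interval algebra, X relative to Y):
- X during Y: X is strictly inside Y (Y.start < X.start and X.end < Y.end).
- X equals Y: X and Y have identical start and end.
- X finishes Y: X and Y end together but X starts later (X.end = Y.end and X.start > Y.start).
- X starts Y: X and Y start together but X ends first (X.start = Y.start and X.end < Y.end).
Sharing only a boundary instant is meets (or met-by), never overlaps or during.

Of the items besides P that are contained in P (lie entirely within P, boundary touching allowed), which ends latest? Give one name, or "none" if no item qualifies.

Z

Target P = [October 7, October 15].
B [October 15, October 17] → met-by → excluded.
F [October 3, October 6] → before → excluded.
G [October 5, October 15] → finished-by → excluded.
J [October 12, October 25] → overlapped-by → excluded.
K [October 16, October 20] → after → excluded.
N [October 20, October 21] → after → excluded.
R [October 3, October 7] → meets → excluded.
Z [October 13, October 15] → finishes → candidate.
Among candidates, latest end is October 15 → Z.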